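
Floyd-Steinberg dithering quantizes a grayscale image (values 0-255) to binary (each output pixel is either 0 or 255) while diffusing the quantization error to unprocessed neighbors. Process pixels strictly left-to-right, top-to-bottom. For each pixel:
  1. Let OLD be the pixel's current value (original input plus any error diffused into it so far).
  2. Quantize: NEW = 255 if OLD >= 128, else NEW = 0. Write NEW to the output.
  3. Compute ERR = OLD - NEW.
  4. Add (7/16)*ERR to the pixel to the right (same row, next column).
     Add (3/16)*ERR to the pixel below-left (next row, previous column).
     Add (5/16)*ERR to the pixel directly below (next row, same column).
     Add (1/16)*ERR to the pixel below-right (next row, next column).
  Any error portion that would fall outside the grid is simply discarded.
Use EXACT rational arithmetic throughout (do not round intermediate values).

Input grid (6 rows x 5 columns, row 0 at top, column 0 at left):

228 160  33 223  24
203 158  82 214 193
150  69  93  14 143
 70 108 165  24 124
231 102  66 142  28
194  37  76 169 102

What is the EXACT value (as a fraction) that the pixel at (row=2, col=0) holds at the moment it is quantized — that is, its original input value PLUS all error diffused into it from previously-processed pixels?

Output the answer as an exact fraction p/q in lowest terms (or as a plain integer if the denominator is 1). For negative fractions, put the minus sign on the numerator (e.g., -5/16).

Answer: 4614437/32768

Derivation:
(0,0): OLD=228 → NEW=255, ERR=-27
(0,1): OLD=2371/16 → NEW=255, ERR=-1709/16
(0,2): OLD=-3515/256 → NEW=0, ERR=-3515/256
(0,3): OLD=888803/4096 → NEW=255, ERR=-155677/4096
(0,4): OLD=483125/65536 → NEW=0, ERR=483125/65536
(1,0): OLD=44681/256 → NEW=255, ERR=-20599/256
(1,1): OLD=174399/2048 → NEW=0, ERR=174399/2048
(1,2): OLD=6629803/65536 → NEW=0, ERR=6629803/65536
(1,3): OLD=64724815/262144 → NEW=255, ERR=-2121905/262144
(1,4): OLD=794346509/4194304 → NEW=255, ERR=-275201011/4194304
(2,0): OLD=4614437/32768 → NEW=255, ERR=-3741403/32768
Target (2,0): original=150, with diffused error = 4614437/32768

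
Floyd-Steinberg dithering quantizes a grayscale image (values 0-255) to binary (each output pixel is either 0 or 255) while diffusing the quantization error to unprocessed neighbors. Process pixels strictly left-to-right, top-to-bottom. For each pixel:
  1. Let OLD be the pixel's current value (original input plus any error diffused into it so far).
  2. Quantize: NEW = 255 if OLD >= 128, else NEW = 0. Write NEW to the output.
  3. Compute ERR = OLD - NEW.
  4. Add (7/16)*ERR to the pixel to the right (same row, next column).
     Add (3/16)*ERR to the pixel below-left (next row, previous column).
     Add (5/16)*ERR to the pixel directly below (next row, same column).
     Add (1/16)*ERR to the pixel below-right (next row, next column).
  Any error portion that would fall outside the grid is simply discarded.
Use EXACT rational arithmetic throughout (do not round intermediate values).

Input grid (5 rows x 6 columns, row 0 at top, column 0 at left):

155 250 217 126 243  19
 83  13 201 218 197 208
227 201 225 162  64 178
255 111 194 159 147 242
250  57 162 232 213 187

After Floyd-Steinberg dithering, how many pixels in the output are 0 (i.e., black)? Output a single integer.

(0,0): OLD=155 → NEW=255, ERR=-100
(0,1): OLD=825/4 → NEW=255, ERR=-195/4
(0,2): OLD=12523/64 → NEW=255, ERR=-3797/64
(0,3): OLD=102445/1024 → NEW=0, ERR=102445/1024
(0,4): OLD=4698427/16384 → NEW=255, ERR=520507/16384
(0,5): OLD=8624285/262144 → NEW=0, ERR=8624285/262144
(1,0): OLD=2727/64 → NEW=0, ERR=2727/64
(1,1): OLD=-495/512 → NEW=0, ERR=-495/512
(1,2): OLD=3239909/16384 → NEW=255, ERR=-938011/16384
(1,3): OLD=14841601/65536 → NEW=255, ERR=-1870079/65536
(1,4): OLD=867655011/4194304 → NEW=255, ERR=-201892509/4194304
(1,5): OLD=13368588741/67108864 → NEW=255, ERR=-3744171579/67108864
(2,0): OLD=1967179/8192 → NEW=255, ERR=-121781/8192
(2,1): OLD=48790889/262144 → NEW=255, ERR=-18055831/262144
(2,2): OLD=719592315/4194304 → NEW=255, ERR=-349955205/4194304
(2,3): OLD=3488857955/33554432 → NEW=0, ERR=3488857955/33554432
(2,4): OLD=88264611753/1073741824 → NEW=0, ERR=88264611753/1073741824
(2,5): OLD=3324650788399/17179869184 → NEW=255, ERR=-1056215853521/17179869184
(3,0): OLD=995895067/4194304 → NEW=255, ERR=-73652453/4194304
(3,1): OLD=2188416383/33554432 → NEW=0, ERR=2188416383/33554432
(3,2): OLD=56814545453/268435456 → NEW=255, ERR=-11636495827/268435456
(3,3): OLD=3139199892679/17179869184 → NEW=255, ERR=-1241666749241/17179869184
(3,4): OLD=18697100864359/137438953472 → NEW=255, ERR=-16349832271001/137438953472
(3,5): OLD=386764038110121/2199023255552 → NEW=255, ERR=-173986892055639/2199023255552
(4,0): OLD=137836879029/536870912 → NEW=255, ERR=934796469/536870912
(4,1): OLD=591996668721/8589934592 → NEW=0, ERR=591996668721/8589934592
(4,2): OLD=46489964562755/274877906944 → NEW=255, ERR=-23603901707965/274877906944
(4,3): OLD=645771373328239/4398046511104 → NEW=255, ERR=-475730487003281/4398046511104
(4,4): OLD=7680667897319775/70368744177664 → NEW=0, ERR=7680667897319775/70368744177664
(4,5): OLD=228098941009154361/1125899906842624 → NEW=255, ERR=-59005535235714759/1125899906842624
Output grid:
  Row 0: ###.#.  (2 black, running=2)
  Row 1: ..####  (2 black, running=4)
  Row 2: ###..#  (2 black, running=6)
  Row 3: #.####  (1 black, running=7)
  Row 4: #.##.#  (2 black, running=9)

Answer: 9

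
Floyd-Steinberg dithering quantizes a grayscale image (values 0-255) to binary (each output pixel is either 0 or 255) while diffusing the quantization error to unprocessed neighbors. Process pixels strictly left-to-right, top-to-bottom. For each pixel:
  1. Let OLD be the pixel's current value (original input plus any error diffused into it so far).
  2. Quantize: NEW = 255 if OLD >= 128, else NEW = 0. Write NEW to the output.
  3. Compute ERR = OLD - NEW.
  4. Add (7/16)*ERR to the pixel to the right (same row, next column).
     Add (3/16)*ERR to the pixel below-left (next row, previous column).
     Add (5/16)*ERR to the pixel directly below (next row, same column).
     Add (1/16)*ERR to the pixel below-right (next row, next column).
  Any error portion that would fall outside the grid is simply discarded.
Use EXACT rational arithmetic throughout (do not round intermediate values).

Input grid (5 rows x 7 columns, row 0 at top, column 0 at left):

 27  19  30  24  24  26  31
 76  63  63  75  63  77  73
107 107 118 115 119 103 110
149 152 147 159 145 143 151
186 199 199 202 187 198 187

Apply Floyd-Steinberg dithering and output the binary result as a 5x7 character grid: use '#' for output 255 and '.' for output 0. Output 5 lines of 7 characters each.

Answer: .......
..#..#.
#.#.#.#
#.##.#.
##.####

Derivation:
(0,0): OLD=27 → NEW=0, ERR=27
(0,1): OLD=493/16 → NEW=0, ERR=493/16
(0,2): OLD=11131/256 → NEW=0, ERR=11131/256
(0,3): OLD=176221/4096 → NEW=0, ERR=176221/4096
(0,4): OLD=2806411/65536 → NEW=0, ERR=2806411/65536
(0,5): OLD=46907853/1048576 → NEW=0, ERR=46907853/1048576
(0,6): OLD=848448667/16777216 → NEW=0, ERR=848448667/16777216
(1,0): OLD=23095/256 → NEW=0, ERR=23095/256
(1,1): OLD=249729/2048 → NEW=0, ERR=249729/2048
(1,2): OLD=9170325/65536 → NEW=255, ERR=-7541355/65536
(1,3): OLD=12805041/262144 → NEW=0, ERR=12805041/262144
(1,4): OLD=1825854771/16777216 → NEW=0, ERR=1825854771/16777216
(1,5): OLD=20233464483/134217728 → NEW=255, ERR=-13992056157/134217728
(1,6): OLD=98764065069/2147483648 → NEW=0, ERR=98764065069/2147483648
(2,0): OLD=5179163/32768 → NEW=255, ERR=-3176677/32768
(2,1): OLD=90969049/1048576 → NEW=0, ERR=90969049/1048576
(2,2): OLD=2294708171/16777216 → NEW=255, ERR=-1983481909/16777216
(2,3): OLD=12315147315/134217728 → NEW=0, ERR=12315147315/134217728
(2,4): OLD=189685394339/1073741824 → NEW=255, ERR=-84118770781/1073741824
(2,5): OLD=1772027374305/34359738368 → NEW=0, ERR=1772027374305/34359738368
(2,6): OLD=77196489977143/549755813888 → NEW=255, ERR=-62991242564297/549755813888
(3,0): OLD=2264444011/16777216 → NEW=255, ERR=-2013746069/16777216
(3,1): OLD=13203293199/134217728 → NEW=0, ERR=13203293199/134217728
(3,2): OLD=188676676253/1073741824 → NEW=255, ERR=-85127488867/1073741824
(3,3): OLD=562253379067/4294967296 → NEW=255, ERR=-532963281413/4294967296
(3,4): OLD=44878405765227/549755813888 → NEW=0, ERR=44878405765227/549755813888
(3,5): OLD=740854897071985/4398046511104 → NEW=255, ERR=-380646963259535/4398046511104
(3,6): OLD=5668321429349679/70368744177664 → NEW=0, ERR=5668321429349679/70368744177664
(4,0): OLD=358491995365/2147483648 → NEW=255, ERR=-189116334875/2147483648
(4,1): OLD=5801512616993/34359738368 → NEW=255, ERR=-2960220666847/34359738368
(4,2): OLD=65648388382095/549755813888 → NEW=0, ERR=65648388382095/549755813888
(4,3): OLD=993151476026069/4398046511104 → NEW=255, ERR=-128350384305451/4398046511104
(4,4): OLD=6183971705874287/35184372088832 → NEW=255, ERR=-2788043176777873/35184372088832
(4,5): OLD=176193220245184623/1125899906842624 → NEW=255, ERR=-110911255999684497/1125899906842624
(4,6): OLD=2948333821028872889/18014398509481984 → NEW=255, ERR=-1645337798889033031/18014398509481984
Row 0: .......
Row 1: ..#..#.
Row 2: #.#.#.#
Row 3: #.##.#.
Row 4: ##.####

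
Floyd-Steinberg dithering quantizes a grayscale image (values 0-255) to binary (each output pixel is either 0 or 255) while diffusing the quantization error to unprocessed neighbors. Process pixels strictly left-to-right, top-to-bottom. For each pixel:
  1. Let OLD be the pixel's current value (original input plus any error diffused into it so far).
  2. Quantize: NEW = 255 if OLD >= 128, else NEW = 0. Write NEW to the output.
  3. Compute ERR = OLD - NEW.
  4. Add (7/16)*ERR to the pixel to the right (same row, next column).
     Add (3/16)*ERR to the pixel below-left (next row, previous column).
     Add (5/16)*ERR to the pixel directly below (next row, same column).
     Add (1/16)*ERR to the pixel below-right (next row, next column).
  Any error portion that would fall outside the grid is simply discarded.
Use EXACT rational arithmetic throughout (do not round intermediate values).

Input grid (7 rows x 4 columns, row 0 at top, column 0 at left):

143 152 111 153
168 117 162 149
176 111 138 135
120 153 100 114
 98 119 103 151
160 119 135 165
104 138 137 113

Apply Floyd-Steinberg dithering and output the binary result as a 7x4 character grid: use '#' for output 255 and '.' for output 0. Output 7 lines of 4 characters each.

(0,0): OLD=143 → NEW=255, ERR=-112
(0,1): OLD=103 → NEW=0, ERR=103
(0,2): OLD=2497/16 → NEW=255, ERR=-1583/16
(0,3): OLD=28087/256 → NEW=0, ERR=28087/256
(1,0): OLD=2437/16 → NEW=255, ERR=-1643/16
(1,1): OLD=10075/128 → NEW=0, ERR=10075/128
(1,2): OLD=788591/4096 → NEW=255, ERR=-255889/4096
(1,3): OLD=9815353/65536 → NEW=255, ERR=-6896327/65536
(2,0): OLD=324953/2048 → NEW=255, ERR=-197287/2048
(2,1): OLD=4936203/65536 → NEW=0, ERR=4936203/65536
(2,2): OLD=17906901/131072 → NEW=255, ERR=-15516459/131072
(2,3): OLD=97348589/2097152 → NEW=0, ERR=97348589/2097152
(3,0): OLD=109071809/1048576 → NEW=0, ERR=109071809/1048576
(3,1): OLD=3251906991/16777216 → NEW=255, ERR=-1026283089/16777216
(3,2): OLD=13329064321/268435456 → NEW=0, ERR=13329064321/268435456
(3,3): OLD=613455110919/4294967296 → NEW=255, ERR=-481761549561/4294967296
(4,0): OLD=31953570141/268435456 → NEW=0, ERR=31953570141/268435456
(4,1): OLD=360291514079/2147483648 → NEW=255, ERR=-187316816161/2147483648
(4,2): OLD=3813982703767/68719476736 → NEW=0, ERR=3813982703767/68719476736
(4,3): OLD=157595451221841/1099511627776 → NEW=255, ERR=-122780013861039/1099511627776
(5,0): OLD=6213750496037/34359738368 → NEW=255, ERR=-2547982787803/34359738368
(5,1): OLD=84821496157739/1099511627776 → NEW=0, ERR=84821496157739/1099511627776
(5,2): OLD=175597997121509/1099511627776 → NEW=255, ERR=-104777467961371/1099511627776
(5,3): OLD=202049009444265/2199023255552 → NEW=0, ERR=202049009444265/2199023255552
(6,0): OLD=1676374591044001/17592186044416 → NEW=0, ERR=1676374591044001/17592186044416
(6,1): OLD=51030002966496711/281474976710656 → NEW=255, ERR=-20746116094720569/281474976710656
(6,2): OLD=436956299939138033/4503599627370496 → NEW=0, ERR=436956299939138033/4503599627370496
(6,3): OLD=12841015573799320983/72057594037927936 → NEW=255, ERR=-5533670905872302697/72057594037927936
Row 0: #.#.
Row 1: #.##
Row 2: #.#.
Row 3: .#.#
Row 4: .#.#
Row 5: #.#.
Row 6: .#.#

Answer: #.#.
#.##
#.#.
.#.#
.#.#
#.#.
.#.#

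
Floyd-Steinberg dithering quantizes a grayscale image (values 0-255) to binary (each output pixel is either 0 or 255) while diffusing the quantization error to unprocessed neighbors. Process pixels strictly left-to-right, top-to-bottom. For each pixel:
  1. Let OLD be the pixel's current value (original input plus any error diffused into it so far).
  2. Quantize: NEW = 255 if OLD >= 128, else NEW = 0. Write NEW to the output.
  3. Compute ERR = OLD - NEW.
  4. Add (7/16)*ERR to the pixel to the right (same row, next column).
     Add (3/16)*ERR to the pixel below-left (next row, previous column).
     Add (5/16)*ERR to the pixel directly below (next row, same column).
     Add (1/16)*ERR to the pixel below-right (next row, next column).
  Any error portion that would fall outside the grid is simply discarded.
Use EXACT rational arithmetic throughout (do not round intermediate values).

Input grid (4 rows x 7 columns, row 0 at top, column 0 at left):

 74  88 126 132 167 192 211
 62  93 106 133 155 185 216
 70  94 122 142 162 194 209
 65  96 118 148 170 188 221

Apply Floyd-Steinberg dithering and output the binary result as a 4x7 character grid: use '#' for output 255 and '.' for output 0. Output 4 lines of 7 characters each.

Answer: ..#.###
.#.#.##
..#.##.
.#.#.##

Derivation:
(0,0): OLD=74 → NEW=0, ERR=74
(0,1): OLD=963/8 → NEW=0, ERR=963/8
(0,2): OLD=22869/128 → NEW=255, ERR=-9771/128
(0,3): OLD=201939/2048 → NEW=0, ERR=201939/2048
(0,4): OLD=6885829/32768 → NEW=255, ERR=-1470011/32768
(0,5): OLD=90373219/524288 → NEW=255, ERR=-43320221/524288
(0,6): OLD=1466754741/8388608 → NEW=255, ERR=-672340299/8388608
(1,0): OLD=13785/128 → NEW=0, ERR=13785/128
(1,1): OLD=172079/1024 → NEW=255, ERR=-89041/1024
(1,2): OLD=2297499/32768 → NEW=0, ERR=2297499/32768
(1,3): OLD=23764127/131072 → NEW=255, ERR=-9659233/131072
(1,4): OLD=833910557/8388608 → NEW=0, ERR=833910557/8388608
(1,5): OLD=12404346093/67108864 → NEW=255, ERR=-4708414227/67108864
(1,6): OLD=166530734147/1073741824 → NEW=255, ERR=-107273430973/1073741824
(2,0): OLD=1431157/16384 → NEW=0, ERR=1431157/16384
(2,1): OLD=65494167/524288 → NEW=0, ERR=65494167/524288
(2,2): OLD=1504169477/8388608 → NEW=255, ERR=-634925563/8388608
(2,3): OLD=7306687645/67108864 → NEW=0, ERR=7306687645/67108864
(2,4): OLD=119689320653/536870912 → NEW=255, ERR=-17212761907/536870912
(2,5): OLD=2500163075215/17179869184 → NEW=255, ERR=-1880703566705/17179869184
(2,6): OLD=34497329064409/274877906944 → NEW=0, ERR=34497329064409/274877906944
(3,0): OLD=970727141/8388608 → NEW=0, ERR=970727141/8388608
(3,1): OLD=11873750465/67108864 → NEW=255, ERR=-5239009855/67108864
(3,2): OLD=47467380019/536870912 → NEW=0, ERR=47467380019/536870912
(3,3): OLD=450893990949/2147483648 → NEW=255, ERR=-96714339291/2147483648
(3,4): OLD=34787600612069/274877906944 → NEW=0, ERR=34787600612069/274877906944
(3,5): OLD=507284358066239/2199023255552 → NEW=255, ERR=-53466572099521/2199023255552
(3,6): OLD=8540643332973345/35184372088832 → NEW=255, ERR=-431371549678815/35184372088832
Row 0: ..#.###
Row 1: .#.#.##
Row 2: ..#.##.
Row 3: .#.#.##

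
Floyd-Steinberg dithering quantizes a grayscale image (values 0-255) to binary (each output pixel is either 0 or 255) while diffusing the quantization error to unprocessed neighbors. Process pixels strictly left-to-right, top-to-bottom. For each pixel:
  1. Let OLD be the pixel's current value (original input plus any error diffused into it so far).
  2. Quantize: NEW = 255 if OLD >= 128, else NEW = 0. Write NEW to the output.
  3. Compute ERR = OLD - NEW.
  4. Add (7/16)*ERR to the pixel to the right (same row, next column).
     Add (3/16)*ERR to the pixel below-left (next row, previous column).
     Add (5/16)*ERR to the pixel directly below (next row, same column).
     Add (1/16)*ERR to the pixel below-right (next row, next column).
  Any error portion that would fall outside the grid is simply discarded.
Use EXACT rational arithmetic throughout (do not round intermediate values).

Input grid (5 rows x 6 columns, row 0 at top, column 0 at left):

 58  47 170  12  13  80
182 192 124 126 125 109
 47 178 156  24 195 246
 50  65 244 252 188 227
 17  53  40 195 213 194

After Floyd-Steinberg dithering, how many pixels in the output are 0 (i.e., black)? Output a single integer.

(0,0): OLD=58 → NEW=0, ERR=58
(0,1): OLD=579/8 → NEW=0, ERR=579/8
(0,2): OLD=25813/128 → NEW=255, ERR=-6827/128
(0,3): OLD=-23213/2048 → NEW=0, ERR=-23213/2048
(0,4): OLD=263493/32768 → NEW=0, ERR=263493/32768
(0,5): OLD=43787491/524288 → NEW=0, ERR=43787491/524288
(1,0): OLD=27353/128 → NEW=255, ERR=-5287/128
(1,1): OLD=194735/1024 → NEW=255, ERR=-66385/1024
(1,2): OLD=2666267/32768 → NEW=0, ERR=2666267/32768
(1,3): OLD=20477471/131072 → NEW=255, ERR=-12945889/131072
(1,4): OLD=832590493/8388608 → NEW=0, ERR=832590493/8388608
(1,5): OLD=24028319291/134217728 → NEW=255, ERR=-10197201349/134217728
(2,0): OLD=359413/16384 → NEW=0, ERR=359413/16384
(2,1): OLD=94378775/524288 → NEW=255, ERR=-39314665/524288
(2,2): OLD=1057381765/8388608 → NEW=0, ERR=1057381765/8388608
(2,3): OLD=4830274589/67108864 → NEW=0, ERR=4830274589/67108864
(2,4): OLD=509142200663/2147483648 → NEW=255, ERR=-38466129577/2147483648
(2,5): OLD=7580599789777/34359738368 → NEW=255, ERR=-1181133494063/34359738368
(3,0): OLD=358992485/8388608 → NEW=0, ERR=358992485/8388608
(3,1): OLD=5724045633/67108864 → NEW=0, ERR=5724045633/67108864
(3,2): OLD=176907570867/536870912 → NEW=255, ERR=40005488307/536870912
(3,3): OLD=10706943018681/34359738368 → NEW=255, ERR=1945209734841/34359738368
(3,4): OLD=56411485448025/274877906944 → NEW=255, ERR=-13682380822695/274877906944
(3,5): OLD=850410887913367/4398046511104 → NEW=255, ERR=-271090972418153/4398046511104
(4,0): OLD=49785447307/1073741824 → NEW=0, ERR=49785447307/1073741824
(4,1): OLD=2002938816463/17179869184 → NEW=0, ERR=2002938816463/17179869184
(4,2): OLD=71599472812861/549755813888 → NEW=255, ERR=-68588259728579/549755813888
(4,3): OLD=1349608435107985/8796093022208 → NEW=255, ERR=-893395285555055/8796093022208
(4,4): OLD=20405564946778657/140737488355328 → NEW=255, ERR=-15482494583829983/140737488355328
(4,5): OLD=278091767200003911/2251799813685248 → NEW=0, ERR=278091767200003911/2251799813685248
Output grid:
  Row 0: ..#...  (5 black, running=5)
  Row 1: ##.#.#  (2 black, running=7)
  Row 2: .#..##  (3 black, running=10)
  Row 3: ..####  (2 black, running=12)
  Row 4: ..###.  (3 black, running=15)

Answer: 15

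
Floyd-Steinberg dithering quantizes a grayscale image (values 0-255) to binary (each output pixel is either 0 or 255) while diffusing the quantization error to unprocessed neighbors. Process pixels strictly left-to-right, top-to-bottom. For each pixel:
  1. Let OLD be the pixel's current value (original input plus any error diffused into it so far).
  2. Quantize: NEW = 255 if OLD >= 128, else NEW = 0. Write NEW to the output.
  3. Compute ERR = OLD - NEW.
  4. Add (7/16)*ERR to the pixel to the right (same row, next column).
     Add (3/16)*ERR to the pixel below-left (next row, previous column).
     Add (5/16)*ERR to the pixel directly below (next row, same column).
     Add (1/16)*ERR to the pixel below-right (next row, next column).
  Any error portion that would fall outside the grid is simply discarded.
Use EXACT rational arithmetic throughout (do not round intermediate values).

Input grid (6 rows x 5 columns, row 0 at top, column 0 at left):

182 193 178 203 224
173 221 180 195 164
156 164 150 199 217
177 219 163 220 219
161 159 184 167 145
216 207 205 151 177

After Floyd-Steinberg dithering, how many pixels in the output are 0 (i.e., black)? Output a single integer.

Answer: 7

Derivation:
(0,0): OLD=182 → NEW=255, ERR=-73
(0,1): OLD=2577/16 → NEW=255, ERR=-1503/16
(0,2): OLD=35047/256 → NEW=255, ERR=-30233/256
(0,3): OLD=619857/4096 → NEW=255, ERR=-424623/4096
(0,4): OLD=11707703/65536 → NEW=255, ERR=-5003977/65536
(1,0): OLD=33939/256 → NEW=255, ERR=-31341/256
(1,1): OLD=228101/2048 → NEW=0, ERR=228101/2048
(1,2): OLD=10912617/65536 → NEW=255, ERR=-5799063/65536
(1,3): OLD=26789365/262144 → NEW=0, ERR=26789365/262144
(1,4): OLD=748135999/4194304 → NEW=255, ERR=-321411521/4194304
(2,0): OLD=4542471/32768 → NEW=255, ERR=-3813369/32768
(2,1): OLD=129654973/1048576 → NEW=0, ERR=129654973/1048576
(2,2): OLD=3398502263/16777216 → NEW=255, ERR=-879687817/16777216
(2,3): OLD=50491939445/268435456 → NEW=255, ERR=-17959101835/268435456
(2,4): OLD=730874813427/4294967296 → NEW=255, ERR=-364341847053/4294967296
(3,0): OLD=2748393111/16777216 → NEW=255, ERR=-1529796969/16777216
(3,1): OLD=26929837771/134217728 → NEW=255, ERR=-7295682869/134217728
(3,2): OLD=506879451305/4294967296 → NEW=0, ERR=506879451305/4294967296
(3,3): OLD=1988935908993/8589934592 → NEW=255, ERR=-201497411967/8589934592
(3,4): OLD=24470539197349/137438953472 → NEW=255, ERR=-10576393938011/137438953472
(4,0): OLD=262665939961/2147483648 → NEW=0, ERR=262665939961/2147483648
(4,1): OLD=14565421031289/68719476736 → NEW=255, ERR=-2958045536391/68719476736
(4,2): OLD=213582849344311/1099511627776 → NEW=255, ERR=-66792615738569/1099511627776
(4,3): OLD=2217316100610425/17592186044416 → NEW=0, ERR=2217316100610425/17592186044416
(4,4): OLD=49153525507282639/281474976710656 → NEW=255, ERR=-22622593553934641/281474976710656
(5,0): OLD=270646925384203/1099511627776 → NEW=255, ERR=-9728539698677/1099511627776
(5,1): OLD=1635473102218209/8796093022208 → NEW=255, ERR=-607530618444831/8796093022208
(5,2): OLD=49748220952886505/281474976710656 → NEW=255, ERR=-22027898108330775/281474976710656
(5,3): OLD=154566713683146471/1125899906842624 → NEW=255, ERR=-132537762561722649/1125899906842624
(5,4): OLD=1950240557606627005/18014398509481984 → NEW=0, ERR=1950240557606627005/18014398509481984
Output grid:
  Row 0: #####  (0 black, running=0)
  Row 1: #.#.#  (2 black, running=2)
  Row 2: #.###  (1 black, running=3)
  Row 3: ##.##  (1 black, running=4)
  Row 4: .##.#  (2 black, running=6)
  Row 5: ####.  (1 black, running=7)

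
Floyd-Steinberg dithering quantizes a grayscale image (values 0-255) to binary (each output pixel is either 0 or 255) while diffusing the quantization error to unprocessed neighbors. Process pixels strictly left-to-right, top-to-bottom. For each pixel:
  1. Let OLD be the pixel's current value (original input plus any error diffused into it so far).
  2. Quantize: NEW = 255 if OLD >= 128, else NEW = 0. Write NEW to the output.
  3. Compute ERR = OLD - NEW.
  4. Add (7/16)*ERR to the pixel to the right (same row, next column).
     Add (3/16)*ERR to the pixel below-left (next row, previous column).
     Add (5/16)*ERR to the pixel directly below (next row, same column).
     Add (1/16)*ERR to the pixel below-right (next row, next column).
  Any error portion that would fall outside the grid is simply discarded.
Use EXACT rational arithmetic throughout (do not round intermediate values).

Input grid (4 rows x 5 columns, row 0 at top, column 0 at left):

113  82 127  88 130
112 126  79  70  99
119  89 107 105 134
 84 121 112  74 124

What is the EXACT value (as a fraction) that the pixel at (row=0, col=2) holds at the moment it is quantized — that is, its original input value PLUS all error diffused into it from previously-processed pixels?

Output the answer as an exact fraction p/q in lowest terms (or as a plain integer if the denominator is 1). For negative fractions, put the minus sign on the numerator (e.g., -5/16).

(0,0): OLD=113 → NEW=0, ERR=113
(0,1): OLD=2103/16 → NEW=255, ERR=-1977/16
(0,2): OLD=18673/256 → NEW=0, ERR=18673/256
Target (0,2): original=127, with diffused error = 18673/256

Answer: 18673/256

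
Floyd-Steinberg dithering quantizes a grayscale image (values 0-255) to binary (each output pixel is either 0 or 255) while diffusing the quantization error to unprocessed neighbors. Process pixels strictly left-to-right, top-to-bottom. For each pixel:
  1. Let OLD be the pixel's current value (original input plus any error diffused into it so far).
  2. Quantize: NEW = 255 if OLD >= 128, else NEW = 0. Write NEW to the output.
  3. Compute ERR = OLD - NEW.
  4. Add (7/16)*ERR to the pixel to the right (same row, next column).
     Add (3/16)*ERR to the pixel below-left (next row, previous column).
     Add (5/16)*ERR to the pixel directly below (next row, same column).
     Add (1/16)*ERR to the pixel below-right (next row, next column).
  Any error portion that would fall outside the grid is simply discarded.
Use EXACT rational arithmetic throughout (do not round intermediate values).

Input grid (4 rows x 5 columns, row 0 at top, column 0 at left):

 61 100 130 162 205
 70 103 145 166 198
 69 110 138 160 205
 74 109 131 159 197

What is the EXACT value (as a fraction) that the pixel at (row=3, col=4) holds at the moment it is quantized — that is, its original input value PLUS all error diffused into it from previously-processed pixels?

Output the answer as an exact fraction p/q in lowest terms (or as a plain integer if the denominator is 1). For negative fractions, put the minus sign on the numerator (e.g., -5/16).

(0,0): OLD=61 → NEW=0, ERR=61
(0,1): OLD=2027/16 → NEW=0, ERR=2027/16
(0,2): OLD=47469/256 → NEW=255, ERR=-17811/256
(0,3): OLD=538875/4096 → NEW=255, ERR=-505605/4096
(0,4): OLD=9895645/65536 → NEW=255, ERR=-6816035/65536
(1,0): OLD=28881/256 → NEW=0, ERR=28881/256
(1,1): OLD=374199/2048 → NEW=255, ERR=-148041/2048
(1,2): OLD=5007363/65536 → NEW=0, ERR=5007363/65536
(1,3): OLD=35914759/262144 → NEW=255, ERR=-30931961/262144
(1,4): OLD=445269045/4194304 → NEW=0, ERR=445269045/4194304
(2,0): OLD=2972109/32768 → NEW=0, ERR=2972109/32768
(2,1): OLD=155681951/1048576 → NEW=255, ERR=-111704929/1048576
(2,2): OLD=1486929821/16777216 → NEW=0, ERR=1486929821/16777216
(2,3): OLD=50085067655/268435456 → NEW=255, ERR=-18365973625/268435456
(2,4): OLD=862718246641/4294967296 → NEW=255, ERR=-232498413839/4294967296
(3,0): OLD=1381936637/16777216 → NEW=0, ERR=1381936637/16777216
(3,1): OLD=17989568057/134217728 → NEW=255, ERR=-16235952583/134217728
(3,2): OLD=370597382595/4294967296 → NEW=0, ERR=370597382595/4294967296
(3,3): OLD=1466807422731/8589934592 → NEW=255, ERR=-723625898229/8589934592
(3,4): OLD=19097397251991/137438953472 → NEW=255, ERR=-15949535883369/137438953472
Target (3,4): original=197, with diffused error = 19097397251991/137438953472

Answer: 19097397251991/137438953472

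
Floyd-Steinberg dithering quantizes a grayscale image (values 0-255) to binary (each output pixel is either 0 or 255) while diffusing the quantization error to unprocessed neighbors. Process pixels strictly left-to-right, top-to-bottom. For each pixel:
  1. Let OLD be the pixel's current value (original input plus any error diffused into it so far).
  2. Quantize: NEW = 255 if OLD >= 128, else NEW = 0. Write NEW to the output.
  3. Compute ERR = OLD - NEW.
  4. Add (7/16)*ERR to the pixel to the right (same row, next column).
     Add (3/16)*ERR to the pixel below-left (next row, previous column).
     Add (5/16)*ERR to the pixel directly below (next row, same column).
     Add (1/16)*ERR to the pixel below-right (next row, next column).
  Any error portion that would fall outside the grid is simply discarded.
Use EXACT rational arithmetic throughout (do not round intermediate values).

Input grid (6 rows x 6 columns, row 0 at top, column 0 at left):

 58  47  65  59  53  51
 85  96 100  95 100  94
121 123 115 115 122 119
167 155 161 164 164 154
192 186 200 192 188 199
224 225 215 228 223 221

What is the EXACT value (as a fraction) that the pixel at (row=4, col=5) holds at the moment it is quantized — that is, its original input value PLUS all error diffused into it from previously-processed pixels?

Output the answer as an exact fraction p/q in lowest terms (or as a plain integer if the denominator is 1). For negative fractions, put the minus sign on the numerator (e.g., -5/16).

Answer: 458989502076328007/2251799813685248

Derivation:
(0,0): OLD=58 → NEW=0, ERR=58
(0,1): OLD=579/8 → NEW=0, ERR=579/8
(0,2): OLD=12373/128 → NEW=0, ERR=12373/128
(0,3): OLD=207443/2048 → NEW=0, ERR=207443/2048
(0,4): OLD=3188805/32768 → NEW=0, ERR=3188805/32768
(0,5): OLD=49060323/524288 → NEW=0, ERR=49060323/524288
(1,0): OLD=14937/128 → NEW=0, ERR=14937/128
(1,1): OLD=196015/1024 → NEW=255, ERR=-65105/1024
(1,2): OLD=4125723/32768 → NEW=0, ERR=4125723/32768
(1,3): OLD=27004191/131072 → NEW=255, ERR=-6419169/131072
(1,4): OLD=1114514845/8388608 → NEW=255, ERR=-1024580195/8388608
(1,5): OLD=10185564987/134217728 → NEW=0, ERR=10185564987/134217728
(2,0): OLD=2384629/16384 → NEW=255, ERR=-1793291/16384
(2,1): OLD=45165591/524288 → NEW=0, ERR=45165591/524288
(2,2): OLD=1500543109/8388608 → NEW=255, ERR=-638551931/8388608
(2,3): OLD=3446742813/67108864 → NEW=0, ERR=3446742813/67108864
(2,4): OLD=252264454743/2147483648 → NEW=0, ERR=252264454743/2147483648
(2,5): OLD=6407212718033/34359738368 → NEW=255, ERR=-2354520565807/34359738368
(3,0): OLD=1249467749/8388608 → NEW=255, ERR=-889627291/8388608
(3,1): OLD=7677891649/67108864 → NEW=0, ERR=7677891649/67108864
(3,2): OLD=108598511027/536870912 → NEW=255, ERR=-28303571533/536870912
(3,3): OLD=5987300009401/34359738368 → NEW=255, ERR=-2774433274439/34359738368
(3,4): OLD=42810623779417/274877906944 → NEW=255, ERR=-27283242491303/274877906944
(3,5): OLD=424425492845719/4398046511104 → NEW=0, ERR=424425492845719/4398046511104
(4,0): OLD=193607013515/1073741824 → NEW=255, ERR=-80197151605/1073741824
(4,1): OLD=2964613216463/17179869184 → NEW=255, ERR=-1416253425457/17179869184
(4,2): OLD=76674252631613/549755813888 → NEW=255, ERR=-63513479909827/549755813888
(4,3): OLD=829618526742417/8796093022208 → NEW=0, ERR=829618526742417/8796093022208
(4,4): OLD=29736956738208033/140737488355328 → NEW=255, ERR=-6151102792400607/140737488355328
(4,5): OLD=458989502076328007/2251799813685248 → NEW=255, ERR=-115219450413410233/2251799813685248
Target (4,5): original=199, with diffused error = 458989502076328007/2251799813685248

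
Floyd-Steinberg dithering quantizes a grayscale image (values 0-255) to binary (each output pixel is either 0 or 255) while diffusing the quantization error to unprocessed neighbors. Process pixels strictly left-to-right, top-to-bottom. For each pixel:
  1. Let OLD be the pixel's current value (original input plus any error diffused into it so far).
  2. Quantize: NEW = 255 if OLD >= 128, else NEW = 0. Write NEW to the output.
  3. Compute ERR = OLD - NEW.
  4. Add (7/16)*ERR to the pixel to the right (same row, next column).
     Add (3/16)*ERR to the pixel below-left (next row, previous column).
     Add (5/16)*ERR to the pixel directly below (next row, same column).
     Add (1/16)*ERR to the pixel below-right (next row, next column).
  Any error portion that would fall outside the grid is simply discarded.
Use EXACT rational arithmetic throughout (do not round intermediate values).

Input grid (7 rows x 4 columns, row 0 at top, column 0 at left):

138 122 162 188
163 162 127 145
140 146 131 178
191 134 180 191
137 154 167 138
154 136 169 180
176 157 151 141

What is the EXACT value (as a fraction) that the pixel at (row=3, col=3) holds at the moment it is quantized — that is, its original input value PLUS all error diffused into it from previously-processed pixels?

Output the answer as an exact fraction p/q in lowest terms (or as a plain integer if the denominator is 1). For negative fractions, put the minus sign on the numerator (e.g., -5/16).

(0,0): OLD=138 → NEW=255, ERR=-117
(0,1): OLD=1133/16 → NEW=0, ERR=1133/16
(0,2): OLD=49403/256 → NEW=255, ERR=-15877/256
(0,3): OLD=658909/4096 → NEW=255, ERR=-385571/4096
(1,0): OLD=35767/256 → NEW=255, ERR=-29513/256
(1,1): OLD=235009/2048 → NEW=0, ERR=235009/2048
(1,2): OLD=9476373/65536 → NEW=255, ERR=-7235307/65536
(1,3): OLD=66486179/1048576 → NEW=0, ERR=66486179/1048576
(2,0): OLD=4112027/32768 → NEW=0, ERR=4112027/32768
(2,1): OLD=219000665/1048576 → NEW=255, ERR=-48386215/1048576
(2,2): OLD=200008797/2097152 → NEW=0, ERR=200008797/2097152
(2,3): OLD=7806082441/33554432 → NEW=255, ERR=-750297719/33554432
(3,0): OLD=3717213931/16777216 → NEW=255, ERR=-560976149/16777216
(3,1): OLD=35078189813/268435456 → NEW=255, ERR=-33372851467/268435456
(3,2): OLD=637095766795/4294967296 → NEW=255, ERR=-458120893685/4294967296
(3,3): OLD=9848001276877/68719476736 → NEW=255, ERR=-7675465290803/68719476736
Target (3,3): original=191, with diffused error = 9848001276877/68719476736

Answer: 9848001276877/68719476736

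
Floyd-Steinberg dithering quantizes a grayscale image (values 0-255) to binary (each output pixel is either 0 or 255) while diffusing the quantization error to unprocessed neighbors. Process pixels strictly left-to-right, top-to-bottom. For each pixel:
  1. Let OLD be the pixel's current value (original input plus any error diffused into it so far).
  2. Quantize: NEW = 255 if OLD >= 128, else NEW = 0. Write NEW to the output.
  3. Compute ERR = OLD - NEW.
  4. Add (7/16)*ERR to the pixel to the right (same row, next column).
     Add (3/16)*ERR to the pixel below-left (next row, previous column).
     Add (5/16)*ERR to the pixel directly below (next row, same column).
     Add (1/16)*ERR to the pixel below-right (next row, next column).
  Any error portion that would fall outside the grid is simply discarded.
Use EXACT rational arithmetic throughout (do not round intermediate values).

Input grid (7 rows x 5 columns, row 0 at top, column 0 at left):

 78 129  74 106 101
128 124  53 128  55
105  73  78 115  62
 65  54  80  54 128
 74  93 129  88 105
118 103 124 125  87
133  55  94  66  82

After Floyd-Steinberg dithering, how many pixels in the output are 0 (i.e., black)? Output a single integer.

Answer: 23

Derivation:
(0,0): OLD=78 → NEW=0, ERR=78
(0,1): OLD=1305/8 → NEW=255, ERR=-735/8
(0,2): OLD=4327/128 → NEW=0, ERR=4327/128
(0,3): OLD=247377/2048 → NEW=0, ERR=247377/2048
(0,4): OLD=5041207/32768 → NEW=255, ERR=-3314633/32768
(1,0): OLD=17299/128 → NEW=255, ERR=-15341/128
(1,1): OLD=55365/1024 → NEW=0, ERR=55365/1024
(1,2): OLD=3411945/32768 → NEW=0, ERR=3411945/32768
(1,3): OLD=25486613/131072 → NEW=255, ERR=-7936747/131072
(1,4): OLD=9325599/2097152 → NEW=0, ERR=9325599/2097152
(2,0): OLD=1272775/16384 → NEW=0, ERR=1272775/16384
(2,1): OLD=71258813/524288 → NEW=255, ERR=-62434627/524288
(2,2): OLD=423330551/8388608 → NEW=0, ERR=423330551/8388608
(2,3): OLD=16843958645/134217728 → NEW=0, ERR=16843958645/134217728
(2,4): OLD=245908659443/2147483648 → NEW=0, ERR=245908659443/2147483648
(3,0): OLD=561599639/8388608 → NEW=0, ERR=561599639/8388608
(3,1): OLD=4052918539/67108864 → NEW=0, ERR=4052918539/67108864
(3,2): OLD=296954606889/2147483648 → NEW=255, ERR=-250653723351/2147483648
(3,3): OLD=286808137425/4294967296 → NEW=0, ERR=286808137425/4294967296
(3,4): OLD=13801843255253/68719476736 → NEW=255, ERR=-3721623312427/68719476736
(4,0): OLD=114079636153/1073741824 → NEW=0, ERR=114079636153/1073741824
(4,1): OLD=4832845878137/34359738368 → NEW=255, ERR=-3928887405703/34359738368
(4,2): OLD=32322479873719/549755813888 → NEW=0, ERR=32322479873719/549755813888
(4,3): OLD=1030384440346233/8796093022208 → NEW=0, ERR=1030384440346233/8796093022208
(4,4): OLD=20195671505226191/140737488355328 → NEW=255, ERR=-15692388025382449/140737488355328
(5,0): OLD=71337265606155/549755813888 → NEW=255, ERR=-68850466935285/549755813888
(5,1): OLD=132554766807841/4398046511104 → NEW=0, ERR=132554766807841/4398046511104
(5,2): OLD=23978371826446697/140737488355328 → NEW=255, ERR=-11909687704161943/140737488355328
(5,3): OLD=60433827195186439/562949953421312 → NEW=0, ERR=60433827195186439/562949953421312
(5,4): OLD=958759969203281309/9007199254740992 → NEW=0, ERR=958759969203281309/9007199254740992
(6,0): OLD=7002688598641435/70368744177664 → NEW=0, ERR=7002688598641435/70368744177664
(6,1): OLD=189740610175004501/2251799813685248 → NEW=0, ERR=189740610175004501/2251799813685248
(6,2): OLD=4555190141622540919/36028797018963968 → NEW=0, ERR=4555190141622540919/36028797018963968
(6,3): OLD=97727804924017315421/576460752303423488 → NEW=255, ERR=-49269686913355674019/576460752303423488
(6,4): OLD=780116127821522830539/9223372036854775808 → NEW=0, ERR=780116127821522830539/9223372036854775808
Output grid:
  Row 0: .#..#  (3 black, running=3)
  Row 1: #..#.  (3 black, running=6)
  Row 2: .#...  (4 black, running=10)
  Row 3: ..#.#  (3 black, running=13)
  Row 4: .#..#  (3 black, running=16)
  Row 5: #.#..  (3 black, running=19)
  Row 6: ...#.  (4 black, running=23)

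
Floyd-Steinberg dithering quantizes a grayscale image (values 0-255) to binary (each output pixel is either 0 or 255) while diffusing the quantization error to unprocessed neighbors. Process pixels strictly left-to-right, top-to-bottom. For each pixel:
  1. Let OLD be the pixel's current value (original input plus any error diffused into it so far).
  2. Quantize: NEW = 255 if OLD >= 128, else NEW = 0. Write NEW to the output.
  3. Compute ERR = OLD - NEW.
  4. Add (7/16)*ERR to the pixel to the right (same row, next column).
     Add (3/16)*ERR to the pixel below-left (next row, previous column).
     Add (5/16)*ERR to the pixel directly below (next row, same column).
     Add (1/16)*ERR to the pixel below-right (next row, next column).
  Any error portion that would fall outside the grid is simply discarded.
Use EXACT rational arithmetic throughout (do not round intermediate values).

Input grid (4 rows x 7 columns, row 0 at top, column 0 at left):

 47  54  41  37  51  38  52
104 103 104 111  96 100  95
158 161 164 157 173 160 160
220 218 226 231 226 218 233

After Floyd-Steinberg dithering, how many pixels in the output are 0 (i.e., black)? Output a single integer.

Answer: 13

Derivation:
(0,0): OLD=47 → NEW=0, ERR=47
(0,1): OLD=1193/16 → NEW=0, ERR=1193/16
(0,2): OLD=18847/256 → NEW=0, ERR=18847/256
(0,3): OLD=283481/4096 → NEW=0, ERR=283481/4096
(0,4): OLD=5326703/65536 → NEW=0, ERR=5326703/65536
(0,5): OLD=77132809/1048576 → NEW=0, ERR=77132809/1048576
(0,6): OLD=1412344895/16777216 → NEW=0, ERR=1412344895/16777216
(1,0): OLD=33963/256 → NEW=255, ERR=-31317/256
(1,1): OLD=183341/2048 → NEW=0, ERR=183341/2048
(1,2): OLD=12046129/65536 → NEW=255, ERR=-4665551/65536
(1,3): OLD=31804125/262144 → NEW=0, ERR=31804125/262144
(1,4): OLD=3231234039/16777216 → NEW=255, ERR=-1046956041/16777216
(1,5): OLD=15643074343/134217728 → NEW=0, ERR=15643074343/134217728
(1,6): OLD=379879262313/2147483648 → NEW=255, ERR=-167729067927/2147483648
(2,0): OLD=4474687/32768 → NEW=255, ERR=-3881153/32768
(2,1): OLD=121805349/1048576 → NEW=0, ERR=121805349/1048576
(2,2): OLD=3706376879/16777216 → NEW=255, ERR=-571813201/16777216
(2,3): OLD=21991872503/134217728 → NEW=255, ERR=-12233648137/134217728
(2,4): OLD=153606913767/1073741824 → NEW=255, ERR=-120197251353/1073741824
(2,5): OLD=4429044990349/34359738368 → NEW=255, ERR=-4332688293491/34359738368
(2,6): OLD=48218413765291/549755813888 → NEW=0, ERR=48218413765291/549755813888
(3,0): OLD=3435419087/16777216 → NEW=255, ERR=-842770993/16777216
(3,1): OLD=29330685219/134217728 → NEW=255, ERR=-4894835421/134217728
(3,2): OLD=203542534361/1073741824 → NEW=255, ERR=-70261630759/1073741824
(3,3): OLD=647546160447/4294967296 → NEW=255, ERR=-447670500033/4294967296
(3,4): OLD=63813826916815/549755813888 → NEW=0, ERR=63813826916815/549755813888
(3,5): OLD=1050372126191453/4398046511104 → NEW=255, ERR=-71129734140067/4398046511104
(3,6): OLD=17272161703460035/70368744177664 → NEW=255, ERR=-671868061844285/70368744177664
Output grid:
  Row 0: .......  (7 black, running=7)
  Row 1: #.#.#.#  (3 black, running=10)
  Row 2: #.####.  (2 black, running=12)
  Row 3: ####.##  (1 black, running=13)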